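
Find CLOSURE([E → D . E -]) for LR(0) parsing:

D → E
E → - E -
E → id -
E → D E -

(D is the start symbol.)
{ [D → . E], [E → . - E -], [E → . D E -], [E → . id -], [E → D . E -] }

Start with: [E → D . E -]
  [E → D . E -] has the dot before E: add [E → . - E -], [E → . id -], [E → . D E -]
  [E → . D E -] has the dot before D: add [D → . E]
No further items can be added.

CLOSURE = { [D → . E], [E → . - E -], [E → . D E -], [E → . id -], [E → D . E -] }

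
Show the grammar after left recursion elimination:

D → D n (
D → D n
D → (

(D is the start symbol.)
D → ( D'
D' → n ( D'
D' → n D'
D' → ε

D is directly left-recursive. The standard transformation for
  A → A α₁ | ... | A α_m | β₁ | ... | β_n
is
  A  → β₁ A' | ... | β_n A'
  A' → α₁ A' | ... | α_m A' | ε

D → ( becomes D → ( D'
D → D n ( becomes D' → n ( D'
D → D n becomes D' → n D'
Add D' → ε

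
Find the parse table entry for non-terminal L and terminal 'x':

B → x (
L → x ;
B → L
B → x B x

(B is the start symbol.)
To find M[L, 'x'], we find productions for L where 'x' is in the predict set (PREDICT(N → α) = (FIRST(α) \ {ε}) ∪ (FOLLOW(N) if α ⇒* ε)).

L → x ;: PREDICT = { 'x' }
  'x' is in predict set, so this production goes in M[L, 'x']

M[L, 'x'] = L → x ;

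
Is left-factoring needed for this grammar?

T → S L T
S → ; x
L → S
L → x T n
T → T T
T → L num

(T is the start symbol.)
Left-factoring is needed when two productions for the same non-terminal
share a common prefix on the right-hand side.

Productions for T:
  T → S L T
  T → T T
  T → L num
Productions for L:
  L → S
  L → x T n

No common prefixes found.

Answer: No, left-factoring is not needed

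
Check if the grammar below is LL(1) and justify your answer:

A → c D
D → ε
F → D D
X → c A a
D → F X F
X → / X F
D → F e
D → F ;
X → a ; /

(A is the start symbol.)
A grammar is LL(1) if for each non-terminal N with multiple productions, the predict sets of those productions are pairwise disjoint, where PREDICT(N → α) = (FIRST(α) \ {ε}) ∪ (FOLLOW(N) if α ⇒* ε).

Relevant sets:
  FIRST(F) = { '/', ';', 'a', 'c', 'e', ε }
  FIRST(X) = { '/', 'a', 'c' }
  FOLLOW(D) = { $, '/', ';', 'a', 'c', 'e' }

For D:
  PREDICT(D → ε) = { $, '/', ';', 'a', 'c', 'e' }
  PREDICT(D → F X F) = { '/', ';', 'a', 'c', 'e' }
  PREDICT(D → F e) = { '/', ';', 'a', 'c', 'e' }
  PREDICT(D → F ';') = { '/', ';', 'a', 'c', 'e' }
For X:
  PREDICT(X → c A a) = { 'c' }
  PREDICT(X → '/' X F) = { '/' }
  PREDICT(X → a ';' '/') = { 'a' }
A, F have a single production, so nothing to check there.

Conflict found: Predict set conflict for D: { '/', ';', 'a', 'c', 'e' }
The grammar is NOT LL(1).

Answer: No. Predict set conflict for D: { '/', ';', 'a', 'c', 'e' }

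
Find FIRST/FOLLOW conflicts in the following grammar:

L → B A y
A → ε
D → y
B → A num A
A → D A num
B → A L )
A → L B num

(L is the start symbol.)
Yes. A → D A num with FOLLOW(A) on { 'y' }; A → L B num with FOLLOW(A) on { 'num', 'y' }

A FIRST/FOLLOW conflict occurs when a non-terminal N has a nullable alternative N → β (β ⇒* ε) and another alternative N → α with FIRST(α) ∩ FOLLOW(N) ≠ ∅: on such a lookahead the parser cannot decide between expanding α and letting N vanish via β.

Nullable non-terminals: A.
FIRST sets used below: FIRST(D) = { 'y' }, FIRST(L) = { 'num', 'y' }

A: nullable alternative(s) A → ε; FOLLOW(A) = { 'num', 'y' }
  A → ε: FIRST \ {ε} = { } — this is the only nullable alternative, skip
  A → D A num: FIRST \ {ε} = { 'y' } — overlaps FOLLOW(A) on { 'y' }: CONFLICT
  A → L B num: FIRST \ {ε} = { 'num', 'y' } — overlaps FOLLOW(A) on { 'num', 'y' }: CONFLICT

B, D, L have no nullable alternative, so no FIRST/FOLLOW check is needed there.

So the grammar has 2 FIRST/FOLLOW conflicts (marked CONFLICT above).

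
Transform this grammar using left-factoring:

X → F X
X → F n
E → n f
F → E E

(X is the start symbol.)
Left-factoring transforms A → αβ₁ | αβ₂ into A → αA' and A' → β₁ | β₂
(α is the longest common prefix among the alternatives). Repeat until
no nonterminal has two alternatives with a common prefix.

Round 1: X has alternatives sharing prefix 'F'. Introduce X': X → F X'
  Add: X' → X
  Add: X' → n

No remaining common prefixes — done.

Resulting grammar:
X → F X'
X' → X
X' → n
E → n f
F → E E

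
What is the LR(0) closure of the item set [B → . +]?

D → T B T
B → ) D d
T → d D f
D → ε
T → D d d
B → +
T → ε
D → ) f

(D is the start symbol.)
To compute CLOSURE, for each item [A → α.Bβ] where B is a non-terminal, add [B → .γ] for all productions B → γ; repeat for the newly added items until nothing changes.

Start with: [B → . +]
The dot precedes the terminal '+', so nothing is added.

CLOSURE = { [B → . +] }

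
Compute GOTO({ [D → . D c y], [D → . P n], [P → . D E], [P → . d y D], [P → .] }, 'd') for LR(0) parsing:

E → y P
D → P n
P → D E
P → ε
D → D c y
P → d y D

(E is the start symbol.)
{ [P → d . y D] }

GOTO(I, 'd') = CLOSURE({ [A → αX.β] : [A → α.Xβ] ∈ I, X = 'd' })

Items with dot before 'd', with the dot advanced:
  [P → . d y D] → [P → d . y D]
Closure adds nothing (no advanced item has the dot before a non-terminal).

GOTO = { [P → d . y D] }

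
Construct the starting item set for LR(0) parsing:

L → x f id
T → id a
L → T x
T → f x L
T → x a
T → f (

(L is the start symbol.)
First, augment the grammar with L' → L
I₀ = CLOSURE({ [L' → . L] }):
  [L' → . L] has the dot before L: add [L → . x f id], [L → . T x]
  [L → . T x] has the dot before T: add [T → . id a], [T → . f x L], [T → . x a], [T → . f (]
No further items can be added.

I₀ = { [L → . T x], [L → . x f id], [L' → . L], [T → . f (], [T → . f x L], [T → . id a], [T → . x a] }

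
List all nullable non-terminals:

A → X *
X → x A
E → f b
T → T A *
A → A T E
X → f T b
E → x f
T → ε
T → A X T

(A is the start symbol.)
{ 'T' }

A non-terminal is nullable if it can derive ε (the empty string): either it has an ε-production, or it has a production whose right-hand side consists entirely of nullable non-terminals.

ε-productions: T → ε
So T is immediately nullable.
No further non-terminal can be added: every production for the remaining non-terminals contains a terminal or a non-nullable non-terminal.
Nullable = { 'T' }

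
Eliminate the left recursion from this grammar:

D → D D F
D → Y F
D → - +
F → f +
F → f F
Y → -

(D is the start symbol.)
D → Y F D'
D → - + D'
D' → D F D'
D' → ε
F → f +
F → f F
Y → -

D is directly left-recursive. The standard transformation for
  A → A α₁ | ... | A α_m | β₁ | ... | β_n
is
  A  → β₁ A' | ... | β_n A'
  A' → α₁ A' | ... | α_m A' | ε

D → Y F becomes D → Y F D'
D → - + becomes D → - + D'
D → D D F becomes D' → D F D'
Add D' → ε

Productions for other non-terminals are unchanged:
  F → f +
  F → f F
  Y → -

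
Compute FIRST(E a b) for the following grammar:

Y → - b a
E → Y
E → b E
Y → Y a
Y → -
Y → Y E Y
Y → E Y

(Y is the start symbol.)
FIRST sets of the non-terminals involved (from the grammar, by fixed-point iteration):
  FIRST(E) = { '-', 'b' }

To compute FIRST(E a b), process the symbols left to right:
Symbol E is a non-terminal. Add FIRST(E) \ {ε} = { '-', 'b' }
E is not nullable (ε ∉ FIRST(E)), so stop here.
FIRST(E a b) = { '-', 'b' }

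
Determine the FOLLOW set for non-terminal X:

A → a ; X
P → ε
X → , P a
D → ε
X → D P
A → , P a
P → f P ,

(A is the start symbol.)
{ $ }

In A → a ; X: X is at the end, add FOLLOW(A)

The FOLLOW sets referred to above (computed the same way, to a fixed point):
  FOLLOW(A) = { $ }

Taking the union: FOLLOW(X) = { $ }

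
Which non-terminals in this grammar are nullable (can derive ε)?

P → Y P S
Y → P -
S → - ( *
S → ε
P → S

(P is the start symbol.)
A non-terminal is nullable if it can derive ε (the empty string): either it has an ε-production, or it has a production whose right-hand side consists entirely of nullable non-terminals.

ε-productions: S → ε
So S is immediately nullable.
P → S: every symbol on the right is nullable, so P is nullable too.
No further non-terminal can be added: every production for the remaining non-terminals contains a terminal or a non-nullable non-terminal.
Nullable = { 'P', 'S' }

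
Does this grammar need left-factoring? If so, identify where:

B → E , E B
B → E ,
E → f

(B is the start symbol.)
Yes, B has productions with common prefix 'E ,'

Left-factoring is needed when two productions for the same non-terminal
share a common prefix on the right-hand side.

Productions for B:
  B → E , E B
  B → E ,

Found common prefix 'E ,' in productions for B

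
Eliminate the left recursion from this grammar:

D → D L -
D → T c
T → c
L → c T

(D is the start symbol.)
D is directly left-recursive. The standard transformation for
  A → A α₁ | ... | A α_m | β₁ | ... | β_n
is
  A  → β₁ A' | ... | β_n A'
  A' → α₁ A' | ... | α_m A' | ε

D → T c becomes D → T c D'
D → D L - becomes D' → L - D'
Add D' → ε

Productions for other non-terminals are unchanged:
  T → c
  L → c T

Resulting grammar:
D → T c D'
D' → L - D'
D' → ε
T → c
L → c T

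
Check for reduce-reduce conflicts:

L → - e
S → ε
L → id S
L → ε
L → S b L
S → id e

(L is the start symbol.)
A reduce-reduce conflict occurs when an LR(0) state has two complete items [A → α .] and [B → β .] — both call for a reduction, and with no lookahead the parser cannot choose between them.

Augment with L' → L and build the canonical LR(0) collection (I0 = CLOSURE({[L' → . L]}), then GOTO on every symbol after a dot until no new states appear). It has 11 states:
  I0: { [L → . - e], [L → . S b L], [L → . id S], [L → .], [L' → . L], [S → . id e], [S → .] }  — shift, 2 reduces
  I1: { [L → - . e] }  — shift
  I2: { [L' → L .] }  — accept
  I3: { [L → S . b L] }  — shift
  I4: { [L → id . S], [S → . id e], [S → .], [S → id . e] }  — shift, reduce
  I5: { [L → id S .] }  — reduce
  I6: { [S → id e .] }  — reduce
  I7: { [S → id . e] }  — shift
  I8: { [L → . - e], [L → . S b L], [L → . id S], [L → .], [L → S b . L], [S → . id e], [S → .] }  — shift, 2 reduces
  I9: { [L → S b L .] }  — reduce
  I10: { [L → - e .] }  — reduce

I0 contains complete items [L → .], [S → .] — reduce-reduce conflict.
I8 contains complete items [L → .], [S → .] — reduce-reduce conflict.

Answer: Yes — I0: [L → .] vs [S → .]; I8: [L → .] vs [S → .]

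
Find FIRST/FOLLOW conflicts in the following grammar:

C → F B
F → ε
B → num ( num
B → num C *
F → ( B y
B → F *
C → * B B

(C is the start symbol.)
Yes. F → '(' B y with FOLLOW(F) on { '(' }

A FIRST/FOLLOW conflict occurs when a non-terminal N has a nullable alternative N → β (β ⇒* ε) and another alternative N → α with FIRST(α) ∩ FOLLOW(N) ≠ ∅: on such a lookahead the parser cannot decide between expanding α and letting N vanish via β.

Nullable non-terminals: F.

F: nullable alternative(s) F → ε; FOLLOW(F) = { '(', '*', 'num' }
  F → ε: FIRST \ {ε} = { } — this is the only nullable alternative, skip
  F → ( B y: FIRST \ {ε} = { '(' } — overlaps FOLLOW(F) on { '(' }: CONFLICT

B, C have no nullable alternative, so no FIRST/FOLLOW check is needed there.

So the grammar has 1 FIRST/FOLLOW conflict (marked CONFLICT above).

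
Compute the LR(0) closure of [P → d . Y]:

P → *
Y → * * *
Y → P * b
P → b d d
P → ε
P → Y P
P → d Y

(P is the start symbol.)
{ [P → . *], [P → . Y P], [P → . b d d], [P → . d Y], [P → .], [P → d . Y], [Y → . * * *], [Y → . P * b] }

Start with: [P → d . Y]
  [P → d . Y] has the dot before Y: add [Y → . * * *], [Y → . P * b]
  [Y → . P * b] has the dot before P: add [P → . *], [P → . b d d], [P → .], [P → . Y P], [P → . d Y]
No further items can be added.

CLOSURE = { [P → . *], [P → . Y P], [P → . b d d], [P → . d Y], [P → .], [P → d . Y], [Y → . * * *], [Y → . P * b] }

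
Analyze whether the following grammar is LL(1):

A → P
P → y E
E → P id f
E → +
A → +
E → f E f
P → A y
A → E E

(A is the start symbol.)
No. Predict set conflict for A: { '+' }

Relevant sets:
  FIRST(P) = { '+', 'f', 'y' }
  FIRST(E) = { '+', 'f', 'y' }
  FIRST(A) = { '+', 'f', 'y' }

For A:
  PREDICT(A → P) = { '+', 'f', 'y' }
  PREDICT(A → '+') = { '+' }
  PREDICT(A → E E) = { '+', 'f', 'y' }
For P:
  PREDICT(P → y E) = { 'y' }
  PREDICT(P → A y) = { '+', 'f', 'y' }
For E:
  PREDICT(E → P id f) = { '+', 'f', 'y' }
  PREDICT(E → '+') = { '+' }
  PREDICT(E → f E f) = { 'f' }

Conflict found: Predict set conflict for A: { '+' }
The grammar is NOT LL(1).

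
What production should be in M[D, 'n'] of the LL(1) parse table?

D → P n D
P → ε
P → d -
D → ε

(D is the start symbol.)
To find M[D, 'n'], we find productions for D where 'n' is in the predict set (PREDICT(N → α) = (FIRST(α) \ {ε}) ∪ (FOLLOW(N) if α ⇒* ε)).

Relevant sets:
  FIRST(P) = { 'd', ε }
  FOLLOW(D) = { $ }

D → P n D: PREDICT = { 'd', 'n' }
  'n' is in predict set, so this production goes in M[D, 'n']
D → ε: PREDICT = { $ }

M[D, 'n'] = D → P n D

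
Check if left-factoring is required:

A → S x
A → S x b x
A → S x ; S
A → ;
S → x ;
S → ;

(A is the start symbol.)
Left-factoring is needed when two productions for the same non-terminal
share a common prefix on the right-hand side.

Productions for A:
  A → S x
  A → S x b x
  A → S x ; S
  A → ;
Productions for S:
  S → x ;
  S → ;

Found common prefix 'S x' in productions for A

Answer: Yes, A has productions with common prefix 'S x'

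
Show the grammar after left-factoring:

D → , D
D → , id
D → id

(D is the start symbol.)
D → , D'
D' → D
D' → id
D → id

Left-factoring transforms A → αβ₁ | αβ₂ into A → αA' and A' → β₁ | β₂
(α is the longest common prefix among the alternatives). Repeat until
no nonterminal has two alternatives with a common prefix.

Round 1: D has alternatives sharing prefix ','. Introduce D': D → , D'
  Add: D' → D
  Add: D' → id

No remaining common prefixes — done.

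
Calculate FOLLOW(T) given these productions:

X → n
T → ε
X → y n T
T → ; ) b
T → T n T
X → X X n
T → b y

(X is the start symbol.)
{ $, 'n', 'y' }

In X → y n T: T is at the end, add FOLLOW(X)
In T → T n T: T is followed by n T, add FIRST(n T) \ {ε} = { 'n' }
In T → T n T: T is at the end; this adds FOLLOW(T) to itself — nothing new

The FOLLOW sets referred to above (computed the same way, to a fixed point):
  FOLLOW(X) = { $, 'n', 'y' }

Taking the union: FOLLOW(T) = { $, 'n', 'y' }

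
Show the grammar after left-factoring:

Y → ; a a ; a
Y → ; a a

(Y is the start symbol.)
Left-factoring transforms A → αβ₁ | αβ₂ into A → αA' and A' → β₁ | β₂
(α is the longest common prefix among the alternatives). Repeat until
no nonterminal has two alternatives with a common prefix.

Round 1: Y has alternatives sharing prefix '; a a'. Introduce Y': Y → ; a a Y'
  Add: Y' → ; a
  Add: Y' → ε

No remaining common prefixes — done.

Resulting grammar:
Y → ; a a Y'
Y' → ; a
Y' → ε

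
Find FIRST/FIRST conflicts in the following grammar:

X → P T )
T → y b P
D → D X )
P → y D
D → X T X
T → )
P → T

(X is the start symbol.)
Yes. D → D X ')' / D → X T X on { ')', 'y' }; P → y D / P → T on { 'y' }

FIRST sets of the non-terminals at (or reachable through a nullable prefix from) the front of some alternative:
  FIRST(D) = { ')', 'y' }
  FIRST(X) = { ')', 'y' }
  FIRST(T) = { ')', 'y' }

Productions for T:
  T → y b P: FIRST = { 'y' }
  T → ): FIRST = { ')' }
Productions for D:
  D → D X ): FIRST = { ')', 'y' }
  D → X T X: FIRST = { ')', 'y' }
Productions for P:
  P → y D: FIRST = { 'y' }
  P → T: FIRST = { ')', 'y' }
X has only one production, so no FIRST/FIRST conflict is possible there.

Conflict for D: D → D X ) and D → X T X
  Overlap: { ')', 'y' }
Conflict for P: P → y D and P → T
  Overlap: { 'y' }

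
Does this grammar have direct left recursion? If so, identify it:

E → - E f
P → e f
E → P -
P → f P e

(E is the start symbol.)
E → - E f: starts with '-'
P → e f: starts with e
E → P -: starts with P
P → f P e: starts with f

No direct left recursion found.

Answer: No direct left recursion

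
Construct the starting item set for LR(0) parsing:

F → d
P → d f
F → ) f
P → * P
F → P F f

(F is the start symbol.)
{ [F → . ) f], [F → . P F f], [F → . d], [F' → . F], [P → . * P], [P → . d f] }

First, augment the grammar with F' → F
I₀ = CLOSURE({ [F' → . F] }):
  [F' → . F] has the dot before F: add [F → . d], [F → . ) f], [F → . P F f]
  [F → . P F f] has the dot before P: add [P → . d f], [P → . * P]
No further items can be added.

I₀ = { [F → . ) f], [F → . P F f], [F → . d], [F' → . F], [P → . * P], [P → . d f] }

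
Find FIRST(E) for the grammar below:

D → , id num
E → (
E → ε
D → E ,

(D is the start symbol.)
To compute FIRST(E), examine every production with E on the left-hand side, reading each right-hand side left to right until a non-nullable symbol is reached.

From E → (:
  - '(' is a terminal: add '(' and stop
From E → ε:
  - ε-production, so ε ∈ FIRST(E)

Collecting: FIRST(E) = { '(', ε }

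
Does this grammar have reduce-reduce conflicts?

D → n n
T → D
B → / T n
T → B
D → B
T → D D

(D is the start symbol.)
Augment with D' → D and build the canonical LR(0) collection (I0 = CLOSURE({[D' → . D]}), then GOTO on every symbol after a dot until no new states appear). It has 11 states:
  I0: { [B → . / T n], [D → . B], [D → . n n], [D' → . D] }  — shift
  I1: { [B → . / T n], [B → / . T n], [D → . B], [D → . n n], [T → . B], [T → . D D], [T → . D] }  — shift
  I2: { [D → B .] }  — reduce
  I3: { [D' → D .] }  — accept
  I4: { [D → n . n] }  — shift
  I5: { [D → n n .] }  — reduce
  I6: { [D → B .], [T → B .] }  — 2 reduces
  I7: { [B → . / T n], [D → . B], [D → . n n], [T → D . D], [T → D .] }  — shift, reduce
  I8: { [B → / T . n] }  — shift
  I9: { [B → / T n .] }  — reduce
  I10: { [T → D D .] }  — reduce

I6 contains complete items [D → B .], [T → B .] — reduce-reduce conflict.

Answer: Yes — I6: [D → B .] vs [T → B .]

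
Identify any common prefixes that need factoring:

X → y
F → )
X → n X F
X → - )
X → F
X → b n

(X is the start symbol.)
No, left-factoring is not needed

Left-factoring is needed when two productions for the same non-terminal
share a common prefix on the right-hand side.

Productions for X:
  X → y
  X → n X F
  X → - )
  X → F
  X → b n

No common prefixes found.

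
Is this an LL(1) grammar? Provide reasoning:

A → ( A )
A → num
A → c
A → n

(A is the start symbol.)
Yes, the grammar is LL(1).

A grammar is LL(1) if for each non-terminal N with multiple productions, the predict sets of those productions are pairwise disjoint, where PREDICT(N → α) = (FIRST(α) \ {ε}) ∪ (FOLLOW(N) if α ⇒* ε).

For A:
  PREDICT(A → '(' A ')') = { '(' }
  PREDICT(A → num) = { 'num' }
  PREDICT(A → c) = { 'c' }
  PREDICT(A → n) = { 'n' }

All predict sets are disjoint. The grammar IS LL(1).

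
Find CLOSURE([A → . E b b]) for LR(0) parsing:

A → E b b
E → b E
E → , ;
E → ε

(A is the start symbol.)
{ [A → . E b b], [E → . , ;], [E → . b E], [E → .] }

Start with: [A → . E b b]
  [A → . E b b] has the dot before E: add [E → . b E], [E → . , ;], [E → .]
No further items can be added.

CLOSURE = { [A → . E b b], [E → . , ;], [E → . b E], [E → .] }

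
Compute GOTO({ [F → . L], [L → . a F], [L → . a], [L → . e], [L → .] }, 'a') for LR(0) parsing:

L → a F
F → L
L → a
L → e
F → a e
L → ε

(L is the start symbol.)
GOTO(I, 'a') = CLOSURE({ [A → αX.β] : [A → α.Xβ] ∈ I, X = 'a' })

Items with dot before 'a', with the dot advanced:
  [L → . a] → [L → a .]
  [L → . a F] → [L → a . F]
Closure of the advanced items:
  [L → a . F] has the dot before F: add [F → . L], [F → . a e]
  [F → . L] has the dot before L: add [L → . a F], [L → . a], [L → . e], [L → .]

GOTO = { [F → . L], [F → . a e], [L → . a F], [L → . a], [L → . e], [L → .], [L → a . F], [L → a .] }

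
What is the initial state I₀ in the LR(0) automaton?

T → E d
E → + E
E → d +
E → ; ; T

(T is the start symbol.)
{ [E → . + E], [E → . ; ; T], [E → . d +], [T → . E d], [T' → . T] }

First, augment the grammar with T' → T
I₀ = CLOSURE({ [T' → . T] }):
  [T' → . T] has the dot before T: add [T → . E d]
  [T → . E d] has the dot before E: add [E → . + E], [E → . d +], [E → . ; ; T]
No further items can be added.

I₀ = { [E → . + E], [E → . ; ; T], [E → . d +], [T → . E d], [T' → . T] }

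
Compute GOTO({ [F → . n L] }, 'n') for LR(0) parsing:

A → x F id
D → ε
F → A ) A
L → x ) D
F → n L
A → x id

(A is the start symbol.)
GOTO(I, 'n') = CLOSURE({ [A → αX.β] : [A → α.Xβ] ∈ I, X = 'n' })

Items with dot before 'n', with the dot advanced:
  [F → . n L] → [F → n . L]
Closure of the advanced items:
  [F → n . L] has the dot before L: add [L → . x ) D]

GOTO = { [F → n . L], [L → . x ) D] }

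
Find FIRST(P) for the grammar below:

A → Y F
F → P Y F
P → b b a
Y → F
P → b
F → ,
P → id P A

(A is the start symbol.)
{ 'b', 'id' }

From P → b b a:
  - b is a terminal: add 'b' and stop
From P → b:
  - b is a terminal: add 'b' and stop
From P → id P A:
  - id is a terminal: add 'id' and stop

Collecting: FIRST(P) = { 'b', 'id' }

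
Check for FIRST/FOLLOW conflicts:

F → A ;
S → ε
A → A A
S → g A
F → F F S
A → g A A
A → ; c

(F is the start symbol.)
Yes. S → g A with FOLLOW(S) on { 'g' }

A FIRST/FOLLOW conflict occurs when a non-terminal N has a nullable alternative N → β (β ⇒* ε) and another alternative N → α with FIRST(α) ∩ FOLLOW(N) ≠ ∅: on such a lookahead the parser cannot decide between expanding α and letting N vanish via β.

Nullable non-terminals: S.

S: nullable alternative(s) S → ε; FOLLOW(S) = { $, ';', 'g' }
  S → ε: FIRST \ {ε} = { } — this is the only nullable alternative, skip
  S → g A: FIRST \ {ε} = { 'g' } — overlaps FOLLOW(S) on { 'g' }: CONFLICT

A, F have no nullable alternative, so no FIRST/FOLLOW check is needed there.

So the grammar has 1 FIRST/FOLLOW conflict (marked CONFLICT above).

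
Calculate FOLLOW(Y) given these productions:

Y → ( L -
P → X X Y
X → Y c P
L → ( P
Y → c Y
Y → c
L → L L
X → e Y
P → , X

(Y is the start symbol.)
Y is the start symbol, so $ ∈ FOLLOW(Y).
In P → X X Y: Y is at the end, add FOLLOW(P)
In X → Y c P: Y is followed by c P, add FIRST(c P) \ {ε} = { 'c' }
In Y → c Y: Y is at the end; this adds FOLLOW(Y) to itself — nothing new
In X → e Y: Y is at the end, add FOLLOW(X)

The FOLLOW sets referred to above (computed the same way, to a fixed point):
  FOLLOW(P) = { '(', '-', 'c', 'e' }
  FOLLOW(X) = { '(', '-', 'c', 'e' }

Taking the union: FOLLOW(Y) = { $, '(', '-', 'c', 'e' }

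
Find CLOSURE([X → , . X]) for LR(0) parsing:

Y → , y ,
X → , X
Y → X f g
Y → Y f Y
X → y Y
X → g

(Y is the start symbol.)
{ [X → , . X], [X → . , X], [X → . g], [X → . y Y] }

To compute CLOSURE, for each item [A → α.Bβ] where B is a non-terminal, add [B → .γ] for all productions B → γ; repeat for the newly added items until nothing changes.

Start with: [X → , . X]
  [X → , . X] has the dot before X: add [X → . , X], [X → . y Y], [X → . g]
No further items can be added.

CLOSURE = { [X → , . X], [X → . , X], [X → . g], [X → . y Y] }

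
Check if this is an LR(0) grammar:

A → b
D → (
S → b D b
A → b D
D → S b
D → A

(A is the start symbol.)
No. Shift-reduce conflict between [A → b .] and [A → . b]

A grammar is LR(0) if no state in the canonical LR(0) collection has:
  - both a shift item (dot before a terminal) and a complete item (shift-reduce conflict), or
  - two or more complete items (reduce-reduce conflict; the accept item [A' → A .] counts as a complete item here).

Augment with A' → A and build the canonical LR(0) collection (I0 = CLOSURE({[A' → . A]}), then GOTO on every symbol after a dot until no new states appear). It has 11 states:
  I0: { [A → . b D], [A → . b], [A' → . A] }  — shift
  I1: { [A' → A .] }  — accept
  I2: { [A → . b D], [A → . b], [A → b . D], [A → b .], [D → . (], [D → . A], [D → . S b], [S → . b D b] }  — shift, reduce
  I3: { [D → ( .] }  — reduce
  I4: { [D → A .] }  — reduce
  I5: { [A → b D .] }  — reduce
  I6: { [D → S . b] }  — shift
  I7: { [A → . b D], [A → . b], [A → b . D], [A → b .], [D → . (], [D → . A], [D → . S b], [S → . b D b], [S → b . D b] }  — shift, reduce
  I8: { [A → b D .], [S → b D . b] }  — shift, reduce
  I9: { [S → b D b .] }  — reduce
  I10: { [D → S b .] }  — reduce

Conflict in state I2:
  Shift-reduce conflict between [A → b .] and [A → . b]
So the grammar is NOT LR(0).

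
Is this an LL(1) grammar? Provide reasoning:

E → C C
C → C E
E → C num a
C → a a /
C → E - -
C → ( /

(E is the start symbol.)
Relevant sets:
  FIRST(C) = { '(', 'a' }
  FIRST(E) = { '(', 'a' }

For E:
  PREDICT(E → C C) = { '(', 'a' }
  PREDICT(E → C num a) = { '(', 'a' }
For C:
  PREDICT(C → C E) = { '(', 'a' }
  PREDICT(C → a a '/') = { 'a' }
  PREDICT(C → E '-' '-') = { '(', 'a' }
  PREDICT(C → '(' '/') = { '(' }

Conflict found: Predict set conflict for E: { '(', 'a' }
The grammar is NOT LL(1).

Answer: No. Predict set conflict for E: { '(', 'a' }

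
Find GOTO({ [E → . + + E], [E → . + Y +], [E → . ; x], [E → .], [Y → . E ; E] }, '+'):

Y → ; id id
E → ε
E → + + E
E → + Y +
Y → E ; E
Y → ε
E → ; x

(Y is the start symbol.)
GOTO(I, '+') = CLOSURE({ [A → αX.β] : [A → α.Xβ] ∈ I, X = '+' })

Items with dot before '+', with the dot advanced:
  [E → . + + E] → [E → + . + E]
  [E → . + Y +] → [E → + . Y +]
Closure of the advanced items:
  [E → + . Y +] has the dot before Y: add [Y → . ; id id], [Y → . E ; E], [Y → .]
  [Y → . E ; E] has the dot before E: add [E → .], [E → . + + E], [E → . + Y +], [E → . ; x]

GOTO = { [E → + . + E], [E → + . Y +], [E → . + + E], [E → . + Y +], [E → . ; x], [E → .], [Y → . ; id id], [Y → . E ; E], [Y → .] }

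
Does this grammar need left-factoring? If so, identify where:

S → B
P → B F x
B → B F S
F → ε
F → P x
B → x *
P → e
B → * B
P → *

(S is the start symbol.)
Left-factoring is needed when two productions for the same non-terminal
share a common prefix on the right-hand side.

Productions for P:
  P → B F x
  P → e
  P → *
Productions for B:
  B → B F S
  B → x *
  B → * B
Productions for F:
  F → ε
  F → P x

No common prefixes found.

Answer: No, left-factoring is not needed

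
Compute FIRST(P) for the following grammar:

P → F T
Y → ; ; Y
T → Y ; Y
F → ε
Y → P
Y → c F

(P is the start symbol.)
To compute FIRST(P), examine every production with P on the left-hand side, reading each right-hand side left to right until a non-nullable symbol is reached.

FIRST sets of the other non-terminals involved (by the same procedure, iterated to a fixed point):
  FIRST(F) = { ε }
  FIRST(T) = { ';', 'c' }

From P → F T:
  - F is a non-terminal: add FIRST(F) \ {ε} = { }
    F is nullable, so continue to the next symbol
  - T is a non-terminal: add FIRST(T) \ {ε} = { ';', 'c' }
    T is not nullable, so stop

Collecting: FIRST(P) = { ';', 'c' }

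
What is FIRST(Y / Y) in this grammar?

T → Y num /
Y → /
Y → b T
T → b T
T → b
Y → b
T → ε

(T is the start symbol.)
{ '/', 'b' }

FIRST sets of the non-terminals involved (from the grammar, by fixed-point iteration):
  FIRST(Y) = { '/', 'b' }

To compute FIRST(Y / Y), process the symbols left to right:
Symbol Y is a non-terminal. Add FIRST(Y) \ {ε} = { '/', 'b' }
Y is not nullable (ε ∉ FIRST(Y)), so stop here.
FIRST(Y / Y) = { '/', 'b' }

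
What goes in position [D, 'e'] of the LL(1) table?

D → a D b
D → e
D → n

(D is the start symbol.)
To find M[D, 'e'], we find productions for D where 'e' is in the predict set (PREDICT(N → α) = (FIRST(α) \ {ε}) ∪ (FOLLOW(N) if α ⇒* ε)).

D → a D b: PREDICT = { 'a' }
D → e: PREDICT = { 'e' }
  'e' is in predict set, so this production goes in M[D, 'e']
D → n: PREDICT = { 'n' }

M[D, 'e'] = D → e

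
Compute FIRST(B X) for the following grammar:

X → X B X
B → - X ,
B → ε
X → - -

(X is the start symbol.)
{ '-' }

FIRST sets of the non-terminals involved (from the grammar, by fixed-point iteration):
  FIRST(B) = { '-', ε }
  FIRST(X) = { '-' }

To compute FIRST(B X), process the symbols left to right:
Symbol B is a non-terminal. Add FIRST(B) \ {ε} = { '-' }
B is nullable (ε ∈ FIRST(B)), continue to the next symbol.
Symbol X is a non-terminal. Add FIRST(X) \ {ε} = { '-' }
X is not nullable (ε ∉ FIRST(X)), so stop here.
FIRST(B X) = { '-' }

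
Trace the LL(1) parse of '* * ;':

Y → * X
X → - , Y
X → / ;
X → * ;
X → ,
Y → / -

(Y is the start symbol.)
Stack is shown with the top on the left.

Stack  Input    Action
----------------------
Y $    * * ; $  output Y → * X
* X $  * * ; $  match '*'
X $    * ; $    output X → * ;
* ; $  * ; $    match '*'
; $    ; $      match ';'
$      $        accept

The string is accepted.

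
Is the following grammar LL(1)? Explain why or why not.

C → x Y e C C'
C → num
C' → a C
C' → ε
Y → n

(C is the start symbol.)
No. Predict set conflict for C': { 'a' }

A grammar is LL(1) if for each non-terminal N with multiple productions, the predict sets of those productions are pairwise disjoint, where PREDICT(N → α) = (FIRST(α) \ {ε}) ∪ (FOLLOW(N) if α ⇒* ε).

Relevant sets:
  FOLLOW(C') = { $, 'a' }

For C:
  PREDICT(C → x Y e C C') = { 'x' }
  PREDICT(C → num) = { 'num' }
For C':
  PREDICT(C' → a C) = { 'a' }
  PREDICT(C' → ε) = { $, 'a' }
Y has a single production, so nothing to check there.

Conflict found: Predict set conflict for C': { 'a' }
The grammar is NOT LL(1).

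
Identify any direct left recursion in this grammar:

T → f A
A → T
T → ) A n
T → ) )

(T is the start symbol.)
No direct left recursion

Direct left recursion occurs when N → N α for some non-terminal N (the right-hand side begins with the left-hand side itself).

T → f A: starts with f
A → T: starts with T
T → ) A n: starts with ')'
T → ) ): starts with ')'

No direct left recursion found.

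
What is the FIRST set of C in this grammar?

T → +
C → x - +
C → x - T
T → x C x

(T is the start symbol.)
From C → x - +:
  - x is a terminal: add 'x' and stop
From C → x - T:
  - x is a terminal: add 'x' and stop

Collecting: FIRST(C) = { 'x' }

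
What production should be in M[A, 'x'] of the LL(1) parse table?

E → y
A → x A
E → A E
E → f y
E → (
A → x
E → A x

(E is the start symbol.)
A → x A, A → x

To find M[A, 'x'], we find productions for A where 'x' is in the predict set (PREDICT(N → α) = (FIRST(α) \ {ε}) ∪ (FOLLOW(N) if α ⇒* ε)).

A → x A: PREDICT = { 'x' }
  'x' is in predict set, so this production goes in M[A, 'x']
A → x: PREDICT = { 'x' }
  'x' is in predict set, so this production goes in M[A, 'x']

M[A, 'x'] = A → x A, A → x  (a multiply-defined cell — the grammar is not LL(1))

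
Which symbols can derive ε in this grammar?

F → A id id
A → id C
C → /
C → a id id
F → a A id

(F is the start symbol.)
There are no ε-productions, so no non-terminal can derive ε.
No non-terminals are nullable.

Answer: None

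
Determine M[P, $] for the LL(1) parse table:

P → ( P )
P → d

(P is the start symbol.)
To find M[P, $], we find productions for P where $ is in the predict set (PREDICT(N → α) = (FIRST(α) \ {ε}) ∪ (FOLLOW(N) if α ⇒* ε)).

P → ( P ): PREDICT = { '(' }
P → d: PREDICT = { 'd' }

M[P, $] is empty (no production applies)

Answer: Empty (error entry)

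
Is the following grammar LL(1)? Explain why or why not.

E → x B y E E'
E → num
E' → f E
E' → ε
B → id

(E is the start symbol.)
A grammar is LL(1) if for each non-terminal N with multiple productions, the predict sets of those productions are pairwise disjoint, where PREDICT(N → α) = (FIRST(α) \ {ε}) ∪ (FOLLOW(N) if α ⇒* ε).

Relevant sets:
  FOLLOW(E') = { $, 'f' }

For E:
  PREDICT(E → x B y E E') = { 'x' }
  PREDICT(E → num) = { 'num' }
For E':
  PREDICT(E' → f E) = { 'f' }
  PREDICT(E' → ε) = { $, 'f' }
B has a single production, so nothing to check there.

Conflict found: Predict set conflict for E': { 'f' }
The grammar is NOT LL(1).

Answer: No. Predict set conflict for E': { 'f' }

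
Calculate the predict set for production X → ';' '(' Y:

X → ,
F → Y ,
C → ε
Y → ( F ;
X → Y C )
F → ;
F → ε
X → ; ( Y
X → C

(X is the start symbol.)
PREDICT(X → ';' '(' Y) = (FIRST(RHS) \ {ε}) ∪ (FOLLOW(X) if ε ∈ FIRST(RHS), i.e. RHS ⇒* ε)
FIRST(';' '(' Y) = { ';' }
ε ∉ FIRST(';' '(' Y), so FOLLOW(X) is not added.
PREDICT(X → ';' '(' Y) = { ';' }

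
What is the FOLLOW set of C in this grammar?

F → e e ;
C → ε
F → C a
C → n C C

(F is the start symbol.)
{ 'a', 'n' }

In F → C a: C is followed by a, add FIRST(a) \ {ε} = { 'a' }
In C → n C C: C is followed by C, add FIRST(C) \ {ε} = { 'n' }
  C is nullable, so FOLLOW(C) is also included — that is the set being defined, nothing new
In C → n C C: C is at the end; this adds FOLLOW(C) to itself — nothing new

Taking the union: FOLLOW(C) = { 'a', 'n' }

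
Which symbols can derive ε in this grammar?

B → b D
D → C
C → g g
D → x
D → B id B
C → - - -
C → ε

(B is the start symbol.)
{ 'C', 'D' }

A non-terminal is nullable if it can derive ε (the empty string): either it has an ε-production, or it has a production whose right-hand side consists entirely of nullable non-terminals.

ε-productions: C → ε
So C is immediately nullable.
D → C: every symbol on the right is nullable, so D is nullable too.
No further non-terminal can be added: every production for the remaining non-terminals contains a terminal or a non-nullable non-terminal.
Nullable = { 'C', 'D' }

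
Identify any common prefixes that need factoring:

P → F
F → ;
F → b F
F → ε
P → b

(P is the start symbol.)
Left-factoring is needed when two productions for the same non-terminal
share a common prefix on the right-hand side.

Productions for P:
  P → F
  P → b
Productions for F:
  F → ;
  F → b F
  F → ε

No common prefixes found.

Answer: No, left-factoring is not needed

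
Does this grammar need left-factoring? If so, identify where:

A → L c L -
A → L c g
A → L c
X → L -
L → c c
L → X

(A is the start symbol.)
Left-factoring is needed when two productions for the same non-terminal
share a common prefix on the right-hand side.

Productions for A:
  A → L c L -
  A → L c g
  A → L c
Productions for L:
  L → c c
  L → X

Found common prefix 'L c' in productions for A

Answer: Yes, A has productions with common prefix 'L c'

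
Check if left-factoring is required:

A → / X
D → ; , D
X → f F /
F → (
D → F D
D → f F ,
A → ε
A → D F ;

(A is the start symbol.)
Left-factoring is needed when two productions for the same non-terminal
share a common prefix on the right-hand side.

Productions for A:
  A → / X
  A → ε
  A → D F ;
Productions for D:
  D → ; , D
  D → F D
  D → f F ,

No common prefixes found.

Answer: No, left-factoring is not needed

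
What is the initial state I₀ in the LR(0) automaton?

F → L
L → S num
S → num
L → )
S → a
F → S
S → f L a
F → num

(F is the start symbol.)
First, augment the grammar with F' → F
I₀ = CLOSURE({ [F' → . F] }):
  [F' → . F] has the dot before F: add [F → . L], [F → . S], [F → . num]
  [F → . L] has the dot before L: add [L → . S num], [L → . )]
  [F → . S] has the dot before S: add [S → . num], [S → . a], [S → . f L a]
No further items can be added.

I₀ = { [F → . L], [F → . S], [F → . num], [F' → . F], [L → . )], [L → . S num], [S → . a], [S → . f L a], [S → . num] }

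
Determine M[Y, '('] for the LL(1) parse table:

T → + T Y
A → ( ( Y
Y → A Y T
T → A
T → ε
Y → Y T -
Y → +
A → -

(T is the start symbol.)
Y → A Y T, Y → Y T -

To find M[Y, '('], we find productions for Y where '(' is in the predict set (PREDICT(N → α) = (FIRST(α) \ {ε}) ∪ (FOLLOW(N) if α ⇒* ε)).

Relevant sets:
  FIRST(A) = { '(', '-' }
  FIRST(Y) = { '(', '+', '-' }

Y → A Y T: PREDICT = { '(', '-' }
  '(' is in predict set, so this production goes in M[Y, '(']
Y → Y T -: PREDICT = { '(', '+', '-' }
  '(' is in predict set, so this production goes in M[Y, '(']
Y → +: PREDICT = { '+' }

M[Y, '('] = Y → A Y T, Y → Y T -  (a multiply-defined cell — the grammar is not LL(1))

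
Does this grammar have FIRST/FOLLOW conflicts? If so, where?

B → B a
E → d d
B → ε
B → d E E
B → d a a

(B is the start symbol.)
Yes. B → B a with FOLLOW(B) on { 'a' }

Nullable non-terminals: B.
FIRST sets used below: FIRST(B) = { 'a', 'd', ε }

B: nullable alternative(s) B → ε; FOLLOW(B) = { $, 'a' }
  B → B a: FIRST \ {ε} = { 'a', 'd' } — overlaps FOLLOW(B) on { 'a' }: CONFLICT
  B → ε: FIRST \ {ε} = { } — this is the only nullable alternative, skip
  B → d E E: FIRST \ {ε} = { 'd' } — disjoint from FOLLOW(B)
  B → d a a: FIRST \ {ε} = { 'd' } — disjoint from FOLLOW(B)

E has no nullable alternative, so no FIRST/FOLLOW check is needed there.

So the grammar has 1 FIRST/FOLLOW conflict (marked CONFLICT above).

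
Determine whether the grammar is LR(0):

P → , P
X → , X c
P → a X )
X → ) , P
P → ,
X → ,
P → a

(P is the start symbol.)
No. Shift-reduce conflict between [P → , .] and [P → . ,]

A grammar is LR(0) if no state in the canonical LR(0) collection has:
  - both a shift item (dot before a terminal) and a complete item (shift-reduce conflict), or
  - two or more complete items (reduce-reduce conflict; the accept item [P' → P .] counts as a complete item here).

Augment with P' → P and build the canonical LR(0) collection (I0 = CLOSURE({[P' → . P]}), then GOTO on every symbol after a dot until no new states appear). It has 13 states:
  I0: { [P → . , P], [P → . ,], [P → . a X )], [P → . a], [P' → . P] }  — shift
  I1: { [P → , . P], [P → , .], [P → . , P], [P → . ,], [P → . a X )], [P → . a] }  — shift, reduce
  I2: { [P' → P .] }  — accept
  I3: { [P → a . X )], [P → a .], [X → . ) , P], [X → . , X c], [X → . ,] }  — shift, reduce
  I4: { [X → ) . , P] }  — shift
  I5: { [X → , . X c], [X → , .], [X → . ) , P], [X → . , X c], [X → . ,] }  — shift, reduce
  I6: { [P → a X . )] }  — shift
  I7: { [P → a X ) .] }  — reduce
  I8: { [X → , X . c] }  — shift
  I9: { [X → , X c .] }  — reduce
  I10: { [P → . , P], [P → . ,], [P → . a X )], [P → . a], [X → ) , . P] }  — shift
  I11: { [X → ) , P .] }  — reduce
  I12: { [P → , P .] }  — reduce

Conflict in state I1:
  Shift-reduce conflict between [P → , .] and [P → . ,]
So the grammar is NOT LR(0).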